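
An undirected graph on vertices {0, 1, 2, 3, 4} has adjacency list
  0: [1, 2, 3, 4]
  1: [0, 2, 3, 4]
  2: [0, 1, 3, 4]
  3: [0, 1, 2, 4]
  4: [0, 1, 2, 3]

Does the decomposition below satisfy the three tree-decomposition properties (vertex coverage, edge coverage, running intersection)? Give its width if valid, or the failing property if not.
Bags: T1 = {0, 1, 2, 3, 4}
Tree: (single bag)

Yes; width 4.

Every vertex of G appears in some bag (union = {0, 1, 2, 3, 4}); every edge is covered by a bag; and for each vertex v the set of bags containing v is connected in the bag tree. The decomposition is therefore valid. The largest bag has 5 vertices, so the width is 4.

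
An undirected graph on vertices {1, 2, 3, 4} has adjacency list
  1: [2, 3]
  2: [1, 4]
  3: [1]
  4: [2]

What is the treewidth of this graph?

A width-1 tree decomposition is:
Bags: B1 = {1, 3}  B2 = {1, 2}  B3 = {2, 4}
Tree: B1–B2, B2–B3
The largest bag has 2 vertices, giving width 1; this decomposition certifies tw(G) ≤ 1. Since G has at least one edge (e.g. 3–1), it is not an edgeless graph, so tw(G) ≥ 1. Hence tw(G) = 1 exactly.

1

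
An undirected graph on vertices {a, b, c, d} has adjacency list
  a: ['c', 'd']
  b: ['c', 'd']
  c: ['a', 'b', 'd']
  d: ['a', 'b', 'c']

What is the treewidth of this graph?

2

A width-2 tree decomposition is:
Bags: B1 = {a, c, d}  B2 = {b, c, d}
Tree: B1–B2
Every bag has size at most 3, so the width is 3 − 1 = 2 and tw(G) ≤ 2. For the lower bound, the 3 vertices {a, c, d} are pairwise adjacent, and any tree decomposition puts a clique entirely inside one bag — forcing width ≥ 2. Therefore the treewidth is 2.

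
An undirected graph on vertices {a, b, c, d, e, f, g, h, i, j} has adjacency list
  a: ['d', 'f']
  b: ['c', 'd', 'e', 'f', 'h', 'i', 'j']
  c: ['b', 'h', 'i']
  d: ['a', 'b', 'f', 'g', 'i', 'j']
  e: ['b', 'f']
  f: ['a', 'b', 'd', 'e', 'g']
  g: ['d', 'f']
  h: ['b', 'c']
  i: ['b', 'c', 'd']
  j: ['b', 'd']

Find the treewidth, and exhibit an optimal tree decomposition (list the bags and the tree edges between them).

Every bag has size at most 3, so the width is 3 − 1 = 2 and tw(G) ≤ 2. On the other hand G contains the 3-clique {d, f, g}. A clique must lie in a single bag of any decomposition, so no decomposition can have width below 2. Therefore the treewidth is 2.

Treewidth 2.
One such decomposition:
Bags: B1 = {d, f, g}  B2 = {b, d, f}  B3 = {b, d, i}  B4 = {b, c, i}  B5 = {a, d, f}  B6 = {b, c, h}  B7 = {b, d, j}  B8 = {b, e, f}
Tree: B1–B2, B2–B3, B3–B4, B2–B5, B4–B6, B3–B7, B2–B8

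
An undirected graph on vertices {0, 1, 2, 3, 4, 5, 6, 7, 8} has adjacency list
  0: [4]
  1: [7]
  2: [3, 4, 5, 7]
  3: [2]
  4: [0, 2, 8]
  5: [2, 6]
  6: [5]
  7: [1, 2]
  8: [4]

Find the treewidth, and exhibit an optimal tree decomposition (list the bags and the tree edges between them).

Each bag holds 2 vertices, so the decomposition has width 1, which upper-bounds the treewidth. G has an edge, so its treewidth is at least 1. Therefore the treewidth is 1.

Treewidth 1.
One such decomposition:
Bags: B1 = {2, 4}  B2 = {2, 7}  B3 = {2, 5}  B4 = {1, 7}  B5 = {2, 3}  B6 = {0, 4}  B7 = {4, 8}  B8 = {5, 6}
Tree: B1–B2, B1–B3, B2–B4, B2–B5, B1–B6, B1–B7, B3–B8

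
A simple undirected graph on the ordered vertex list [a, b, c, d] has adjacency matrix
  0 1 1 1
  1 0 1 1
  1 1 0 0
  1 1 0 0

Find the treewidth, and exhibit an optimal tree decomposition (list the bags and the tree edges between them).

Treewidth 2.
One such decomposition:
Bags: B1 = {a, b, c}  B2 = {a, b, d}
Tree: B1–B2

The largest bag has 3 vertices, giving width 2; this decomposition certifies tw(G) ≤ 2. Conversely, {a, b, d} is a clique of size 3, and the vertices of any clique must share a bag in every tree decomposition; so some bag has ≥ 3 vertices and tw(G) ≥ 2. The upper and lower bounds meet at 2, so that is the treewidth.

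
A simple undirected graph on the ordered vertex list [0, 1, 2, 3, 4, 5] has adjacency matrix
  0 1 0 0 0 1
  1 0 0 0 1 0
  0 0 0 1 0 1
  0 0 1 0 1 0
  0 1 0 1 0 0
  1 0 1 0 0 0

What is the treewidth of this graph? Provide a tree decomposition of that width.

Treewidth 2.
One such decomposition:
Bags: B1 = {0, 1, 5}  B2 = {1, 4, 5}  B3 = {3, 4, 5}  B4 = {2, 3, 5}
Tree: B1–B2, B2–B3, B3–B4

Each bag holds 3 vertices, so the decomposition has width 2, which upper-bounds the treewidth. The edges 5–0–1–4–3–2–5 form a cycle, so G is not a tree and its treewidth is at least 2. Therefore the treewidth is 2.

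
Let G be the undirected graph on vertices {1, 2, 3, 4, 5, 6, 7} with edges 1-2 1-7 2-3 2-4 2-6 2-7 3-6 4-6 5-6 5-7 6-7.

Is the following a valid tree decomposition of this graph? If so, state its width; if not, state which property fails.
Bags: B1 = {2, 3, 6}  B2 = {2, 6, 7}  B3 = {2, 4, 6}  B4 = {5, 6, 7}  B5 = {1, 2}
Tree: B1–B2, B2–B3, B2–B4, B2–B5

A tree decomposition must satisfy three properties: every vertex lies in some bag; for every edge, both endpoints lie together in some bag; and for every vertex, the bags containing it form a connected subtree. Here edge (7,1) lies in no bag, so the decomposition is invalid.

No — edge (7,1) lies in no bag.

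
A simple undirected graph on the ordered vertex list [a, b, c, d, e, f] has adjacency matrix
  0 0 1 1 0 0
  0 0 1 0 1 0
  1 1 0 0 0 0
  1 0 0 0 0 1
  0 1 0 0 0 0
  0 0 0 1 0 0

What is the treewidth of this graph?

1

A width-1 tree decomposition is:
Bags: B1 = {b, e}  B2 = {b, c}  B3 = {a, c}  B4 = {a, d}  B5 = {d, f}
Tree: B1–B2, B2–B3, B3–B4, B4–B5
Each bag holds 2 vertices, so the decomposition has width 1, which upper-bounds the treewidth. Since G has at least one edge (e.g. e–b), it is not an edgeless graph, so tw(G) ≥ 1. Combining the bounds, tw(G) = 1.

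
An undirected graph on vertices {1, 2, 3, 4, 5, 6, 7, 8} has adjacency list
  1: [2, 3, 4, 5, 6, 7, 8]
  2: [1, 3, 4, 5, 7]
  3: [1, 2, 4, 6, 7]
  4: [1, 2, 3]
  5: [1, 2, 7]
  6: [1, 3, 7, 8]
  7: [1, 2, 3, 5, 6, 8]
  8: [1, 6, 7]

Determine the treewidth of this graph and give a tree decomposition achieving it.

Every bag has size at most 4, so the width is 4 − 1 = 3 and tw(G) ≤ 3. For the lower bound, the 4 vertices {1, 2, 3, 4} are pairwise adjacent, and any tree decomposition puts a clique entirely inside one bag — forcing width ≥ 3. Hence tw(G) = 3 exactly.

Treewidth 3.
One optimal decomposition is:
Bags: B1 = {1, 2, 3, 7}  B2 = {1, 2, 5, 7}  B3 = {1, 3, 6, 7}  B4 = {1, 6, 7, 8}  B5 = {1, 2, 3, 4}
Tree: B1–B2, B1–B3, B3–B4, B1–B5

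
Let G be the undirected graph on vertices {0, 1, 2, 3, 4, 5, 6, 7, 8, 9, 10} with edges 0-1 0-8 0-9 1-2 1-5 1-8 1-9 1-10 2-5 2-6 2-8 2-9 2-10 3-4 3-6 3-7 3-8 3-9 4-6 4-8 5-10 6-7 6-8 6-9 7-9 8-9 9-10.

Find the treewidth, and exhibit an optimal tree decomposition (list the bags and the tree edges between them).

Treewidth 3.
One such decomposition:
Bags: B1 = {2, 6, 8, 9}  B2 = {3, 6, 8, 9}  B3 = {3, 6, 7, 9}  B4 = {1, 2, 8, 9}  B5 = {3, 4, 6, 8}  B6 = {0, 1, 8, 9}  B7 = {1, 2, 9, 10}  B8 = {1, 2, 5, 10}
Tree: B1–B2, B2–B3, B1–B4, B2–B5, B4–B6, B4–B7, B7–B8

The largest bag has 4 vertices, giving width 3; this decomposition certifies tw(G) ≤ 3. For the lower bound, the 4 vertices {0, 1, 8, 9} are pairwise adjacent, and any tree decomposition puts a clique entirely inside one bag — forcing width ≥ 3. The upper and lower bounds meet at 3, so that is the treewidth.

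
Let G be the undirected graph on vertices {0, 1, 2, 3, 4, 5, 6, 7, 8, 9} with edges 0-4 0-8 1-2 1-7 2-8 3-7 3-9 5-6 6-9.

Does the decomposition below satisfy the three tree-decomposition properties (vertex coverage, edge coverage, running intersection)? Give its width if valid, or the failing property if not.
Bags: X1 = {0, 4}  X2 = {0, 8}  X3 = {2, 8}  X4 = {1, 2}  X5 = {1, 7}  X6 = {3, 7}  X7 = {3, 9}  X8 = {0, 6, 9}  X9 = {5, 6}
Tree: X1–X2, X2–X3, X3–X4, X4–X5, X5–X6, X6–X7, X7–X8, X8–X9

A tree decomposition must satisfy three properties: every vertex lies in some bag; for every edge, both endpoints lie together in some bag; and for every vertex, the bags containing it form a connected subtree. Here bags containing vertex 0 are not connected in the tree, so the decomposition is invalid.

No — bags containing vertex 0 are not connected in the tree.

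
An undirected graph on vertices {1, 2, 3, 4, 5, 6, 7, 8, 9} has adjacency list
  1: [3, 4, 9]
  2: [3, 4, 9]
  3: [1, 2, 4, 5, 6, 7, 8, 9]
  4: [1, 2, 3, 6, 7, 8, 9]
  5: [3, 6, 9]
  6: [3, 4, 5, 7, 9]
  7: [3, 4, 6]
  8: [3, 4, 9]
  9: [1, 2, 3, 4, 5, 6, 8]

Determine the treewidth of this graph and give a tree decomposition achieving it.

Treewidth 3.
One such decomposition:
Bags: B1 = {3, 4, 6, 9}  B2 = {3, 5, 6, 9}  B3 = {2, 3, 4, 9}  B4 = {3, 4, 8, 9}  B5 = {1, 3, 4, 9}  B6 = {3, 4, 6, 7}
Tree: B1–B2, B1–B3, B3–B4, B1–B5, B1–B6

Each bag holds 4 vertices, so the decomposition has width 3, which upper-bounds the treewidth. Conversely, {3, 4, 8, 9} is a clique of size 4, and the vertices of any clique must share a bag in every tree decomposition; so some bag has ≥ 4 vertices and tw(G) ≥ 3. Hence tw(G) = 3 exactly.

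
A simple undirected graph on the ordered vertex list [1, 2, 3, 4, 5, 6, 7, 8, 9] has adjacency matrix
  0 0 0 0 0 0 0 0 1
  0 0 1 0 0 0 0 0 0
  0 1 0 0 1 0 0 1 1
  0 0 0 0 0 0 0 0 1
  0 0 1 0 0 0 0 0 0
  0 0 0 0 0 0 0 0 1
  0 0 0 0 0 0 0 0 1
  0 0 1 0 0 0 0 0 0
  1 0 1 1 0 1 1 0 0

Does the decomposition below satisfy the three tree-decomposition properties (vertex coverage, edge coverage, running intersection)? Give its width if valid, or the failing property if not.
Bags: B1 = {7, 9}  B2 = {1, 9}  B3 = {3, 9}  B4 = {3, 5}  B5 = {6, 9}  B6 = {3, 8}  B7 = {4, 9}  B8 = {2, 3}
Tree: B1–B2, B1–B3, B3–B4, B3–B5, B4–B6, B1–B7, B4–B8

Yes; width 1.

Every vertex of G appears in some bag (union = {1, 2, 3, 4, 5, 6, 7, 8, 9}); every edge is covered by a bag; and for each vertex v the set of bags containing v is connected in the bag tree. The decomposition is therefore valid. The largest bag has 2 vertices, so the width is 1.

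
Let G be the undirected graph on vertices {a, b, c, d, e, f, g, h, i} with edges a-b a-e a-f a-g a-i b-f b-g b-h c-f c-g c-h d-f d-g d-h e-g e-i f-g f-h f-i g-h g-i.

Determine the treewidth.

3

A width-3 tree decomposition is:
Bags: B1 = {b, f, g, h}  B2 = {d, f, g, h}  B3 = {a, b, f, g}  B4 = {a, f, g, i}  B5 = {c, f, g, h}  B6 = {a, e, g, i}
Tree: B1–B2, B1–B3, B3–B4, B1–B5, B4–B6
Each bag holds 4 vertices, so the decomposition has width 3, which upper-bounds the treewidth. On the other hand G contains the 4-clique {a, e, g, i}. A clique must lie in a single bag of any decomposition, so no decomposition can have width below 3. Therefore the treewidth is 3.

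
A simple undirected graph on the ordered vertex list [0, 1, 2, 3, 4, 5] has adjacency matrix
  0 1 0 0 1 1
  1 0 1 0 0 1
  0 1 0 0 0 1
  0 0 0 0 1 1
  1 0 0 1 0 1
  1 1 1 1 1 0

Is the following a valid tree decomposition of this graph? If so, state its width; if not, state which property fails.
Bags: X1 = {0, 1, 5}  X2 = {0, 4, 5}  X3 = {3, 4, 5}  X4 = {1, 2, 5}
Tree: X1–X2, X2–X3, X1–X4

Checking the three conditions: (i) the bags cover all of {0, 1, 2, 3, 4, 5}; (ii) for each edge, some bag contains both endpoints; (iii) the bags containing any fixed vertex form a subtree. All hold, so the decomposition is valid with width 3 − 1 = 2.

Yes; width 2.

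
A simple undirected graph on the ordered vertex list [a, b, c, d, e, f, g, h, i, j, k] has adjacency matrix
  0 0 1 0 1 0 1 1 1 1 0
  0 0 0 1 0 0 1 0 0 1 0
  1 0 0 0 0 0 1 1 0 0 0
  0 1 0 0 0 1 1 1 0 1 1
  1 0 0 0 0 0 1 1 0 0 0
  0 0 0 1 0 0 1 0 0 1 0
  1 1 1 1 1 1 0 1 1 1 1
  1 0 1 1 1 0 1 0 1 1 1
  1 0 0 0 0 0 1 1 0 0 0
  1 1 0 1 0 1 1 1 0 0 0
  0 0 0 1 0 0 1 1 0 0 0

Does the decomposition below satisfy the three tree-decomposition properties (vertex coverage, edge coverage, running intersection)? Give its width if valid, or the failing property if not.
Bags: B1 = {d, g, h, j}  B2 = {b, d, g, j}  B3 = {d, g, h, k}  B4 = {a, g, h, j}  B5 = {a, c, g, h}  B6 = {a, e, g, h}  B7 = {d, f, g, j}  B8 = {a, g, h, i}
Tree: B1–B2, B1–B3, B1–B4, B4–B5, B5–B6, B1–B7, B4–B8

Checking the three conditions: (i) the bags cover all of {a, b, c, d, e, f, g, h, i, j, k}; (ii) for each edge, some bag contains both endpoints; (iii) the bags containing any fixed vertex form a subtree. All hold, so the decomposition is valid with width 4 − 1 = 3.

Yes; width 3.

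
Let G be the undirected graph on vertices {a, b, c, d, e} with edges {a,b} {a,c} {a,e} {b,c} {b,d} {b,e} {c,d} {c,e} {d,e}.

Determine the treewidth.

A width-3 tree decomposition is:
Bags: B1 = {a, b, c, e}  B2 = {b, c, d, e}
Tree: B1–B2
The largest bag has 4 vertices, giving width 3; this decomposition certifies tw(G) ≤ 3. Conversely, {b, c, d, e} is a clique of size 4, and the vertices of any clique must share a bag in every tree decomposition; so some bag has ≥ 4 vertices and tw(G) ≥ 3. The upper and lower bounds meet at 3, so that is the treewidth.

3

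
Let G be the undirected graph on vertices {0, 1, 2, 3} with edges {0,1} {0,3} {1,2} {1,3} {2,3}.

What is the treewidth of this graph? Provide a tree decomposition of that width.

Treewidth 2.
One such decomposition:
Bags: B1 = {1, 2, 3}  B2 = {0, 1, 3}
Tree: B1–B2

The largest bag has 3 vertices, giving width 2; this decomposition certifies tw(G) ≤ 2. On the other hand G contains the 3-clique {0, 1, 3}. A clique must lie in a single bag of any decomposition, so no decomposition can have width below 2. Therefore the treewidth is 2.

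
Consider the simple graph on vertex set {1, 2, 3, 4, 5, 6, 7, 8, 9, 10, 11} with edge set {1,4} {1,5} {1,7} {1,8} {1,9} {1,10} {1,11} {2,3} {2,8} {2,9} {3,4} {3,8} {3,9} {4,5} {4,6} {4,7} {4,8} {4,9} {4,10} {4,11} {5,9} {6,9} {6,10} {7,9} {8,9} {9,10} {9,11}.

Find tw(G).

A width-3 tree decomposition is:
Bags: B1 = {1, 4, 8, 9}  B2 = {1, 4, 9, 10}  B3 = {1, 4, 5, 9}  B4 = {4, 6, 9, 10}  B5 = {3, 4, 8, 9}  B6 = {2, 3, 8, 9}  B7 = {1, 4, 9, 11}  B8 = {1, 4, 7, 9}
Tree: B1–B2, B1–B3, B2–B4, B1–B5, B5–B6, B3–B7, B2–B8
The largest bag has 4 vertices, giving width 3; this decomposition certifies tw(G) ≤ 3. For the lower bound, the 4 vertices {2, 3, 8, 9} are pairwise adjacent, and any tree decomposition puts a clique entirely inside one bag — forcing width ≥ 3. Hence tw(G) = 3 exactly.

3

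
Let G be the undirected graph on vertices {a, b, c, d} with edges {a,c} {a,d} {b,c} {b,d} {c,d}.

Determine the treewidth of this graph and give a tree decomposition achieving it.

Treewidth 2.
One optimal decomposition is:
Bags: B1 = {a, c, d}  B2 = {b, c, d}
Tree: B1–B2

The largest bag has 3 vertices, giving width 2; this decomposition certifies tw(G) ≤ 2. Conversely, {a, c, d} is a clique of size 3, and the vertices of any clique must share a bag in every tree decomposition; so some bag has ≥ 3 vertices and tw(G) ≥ 2. Therefore the treewidth is 2.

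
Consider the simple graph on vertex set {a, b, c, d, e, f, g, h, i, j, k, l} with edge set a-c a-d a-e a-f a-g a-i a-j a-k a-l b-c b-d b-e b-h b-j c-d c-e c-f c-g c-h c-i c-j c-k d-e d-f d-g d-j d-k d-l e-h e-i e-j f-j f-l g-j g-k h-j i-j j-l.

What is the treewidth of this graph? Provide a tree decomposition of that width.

The largest bag has 5 vertices, giving width 4; this decomposition certifies tw(G) ≤ 4. Conversely, {a, c, d, g, j} is a clique of size 5, and the vertices of any clique must share a bag in every tree decomposition; so some bag has ≥ 5 vertices and tw(G) ≥ 4. Hence tw(G) = 4 exactly.

Treewidth 4.
One such decomposition:
Bags: B1 = {a, c, d, e, j}  B2 = {a, c, d, f, j}  B3 = {a, c, d, g, j}  B4 = {a, d, f, j, l}  B5 = {b, c, d, e, j}  B6 = {a, c, e, i, j}  B7 = {b, c, e, h, j}  B8 = {a, c, d, g, k}
Tree: B1–B2, B1–B3, B2–B4, B1–B5, B1–B6, B5–B7, B3–B8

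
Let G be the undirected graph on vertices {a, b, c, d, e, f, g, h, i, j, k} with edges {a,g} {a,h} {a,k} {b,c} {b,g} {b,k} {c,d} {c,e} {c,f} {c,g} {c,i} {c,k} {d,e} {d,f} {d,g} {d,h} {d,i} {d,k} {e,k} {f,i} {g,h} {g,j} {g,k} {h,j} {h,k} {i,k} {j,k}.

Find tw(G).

3

A width-3 tree decomposition is:
Bags: B1 = {d, g, h, k}  B2 = {c, d, g, k}  B3 = {a, g, h, k}  B4 = {g, h, j, k}  B5 = {c, d, e, k}  B6 = {b, c, g, k}  B7 = {c, d, i, k}  B8 = {c, d, f, i}
Tree: B1–B2, B1–B3, B3–B4, B2–B5, B2–B6, B5–B7, B7–B8
The largest bag has 4 vertices, giving width 3; this decomposition certifies tw(G) ≤ 3. For the lower bound, the 4 vertices {c, d, f, i} are pairwise adjacent, and any tree decomposition puts a clique entirely inside one bag — forcing width ≥ 3. Combining the bounds, tw(G) = 3.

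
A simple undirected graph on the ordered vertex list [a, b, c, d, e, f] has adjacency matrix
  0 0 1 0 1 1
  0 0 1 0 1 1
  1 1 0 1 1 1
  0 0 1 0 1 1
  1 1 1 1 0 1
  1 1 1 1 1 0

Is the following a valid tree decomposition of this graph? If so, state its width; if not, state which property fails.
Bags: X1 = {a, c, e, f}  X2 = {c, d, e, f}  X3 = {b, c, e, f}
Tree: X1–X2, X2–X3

Every vertex of G appears in some bag (union = {a, b, c, d, e, f}); every edge is covered by a bag; and for each vertex v the set of bags containing v is connected in the bag tree. The decomposition is therefore valid. The largest bag has 4 vertices, so the width is 3.

Yes; width 3.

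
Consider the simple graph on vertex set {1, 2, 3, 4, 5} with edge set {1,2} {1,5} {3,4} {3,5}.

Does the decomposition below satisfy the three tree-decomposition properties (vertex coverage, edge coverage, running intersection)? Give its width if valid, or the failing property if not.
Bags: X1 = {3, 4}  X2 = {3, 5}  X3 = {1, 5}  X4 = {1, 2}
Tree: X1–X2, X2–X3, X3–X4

Yes; width 1.

Vertex coverage: the bags together contain {1, 2, 3, 4, 5}, the full vertex set. Edge coverage: each edge of G has both endpoints in at least one bag. Running intersection: for every vertex, the bags containing it form a connected subtree. All three properties hold, so this is a valid tree decomposition of width max|bag| − 1 = 1, and hence tw(G) ≤ 1.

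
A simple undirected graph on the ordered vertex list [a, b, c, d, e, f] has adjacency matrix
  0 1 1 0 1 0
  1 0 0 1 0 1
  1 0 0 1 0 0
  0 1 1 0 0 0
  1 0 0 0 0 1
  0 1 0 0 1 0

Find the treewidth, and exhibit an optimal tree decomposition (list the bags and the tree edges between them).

Every bag has size at most 3, so the width is 3 − 1 = 2 and tw(G) ≤ 2. For the lower bound, G contains the cycle f–e–a–b–f, so G is not a forest; only forests have treewidth ≤ 1, hence tw(G) ≥ 2. Combining the bounds, tw(G) = 2.

Treewidth 2.
Bags: B1 = {b, e, f}  B2 = {a, b, e}  B3 = {a, b, d}  B4 = {a, c, d}
Tree: B1–B2, B2–B3, B3–B4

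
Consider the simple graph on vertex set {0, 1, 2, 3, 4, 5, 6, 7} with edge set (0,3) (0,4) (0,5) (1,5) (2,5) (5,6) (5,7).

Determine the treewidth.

A width-1 tree decomposition is:
Bags: B1 = {0, 4}  B2 = {0, 5}  B3 = {1, 5}  B4 = {5, 7}  B5 = {2, 5}  B6 = {0, 3}  B7 = {5, 6}
Tree: B1–B2, B2–B3, B3–B4, B3–B5, B1–B6, B4–B7
The largest bag has 2 vertices, giving width 1; this decomposition certifies tw(G) ≤ 1. Any graph with an edge has treewidth ≥ 1, and G has the edge 0–4. Therefore the treewidth is 1.

1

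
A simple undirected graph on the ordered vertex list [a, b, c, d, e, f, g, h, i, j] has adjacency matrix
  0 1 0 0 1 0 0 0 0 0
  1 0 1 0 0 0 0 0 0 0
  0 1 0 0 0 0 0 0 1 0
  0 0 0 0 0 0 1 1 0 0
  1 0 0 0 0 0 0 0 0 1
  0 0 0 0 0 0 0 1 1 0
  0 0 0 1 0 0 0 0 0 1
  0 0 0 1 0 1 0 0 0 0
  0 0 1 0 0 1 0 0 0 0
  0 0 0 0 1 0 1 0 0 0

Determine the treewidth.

A width-2 tree decomposition is:
Bags: B1 = {d, g, h}  B2 = {f, g, h}  B3 = {f, g, i}  B4 = {c, g, i}  B5 = {b, c, g}  B6 = {a, b, g}  B7 = {a, e, g}  B8 = {e, g, j}
Tree: B1–B2, B2–B3, B3–B4, B4–B5, B5–B6, B6–B7, B7–B8
Each bag holds 3 vertices, so the decomposition has width 2, which upper-bounds the treewidth. Since g–d–h–f–i–c–b–a–e–j–g is a cycle in G, G is not acyclic. Forests are exactly the graphs of treewidth ≤ 1, so tw(G) ≥ 2. Combining the bounds, tw(G) = 2.

2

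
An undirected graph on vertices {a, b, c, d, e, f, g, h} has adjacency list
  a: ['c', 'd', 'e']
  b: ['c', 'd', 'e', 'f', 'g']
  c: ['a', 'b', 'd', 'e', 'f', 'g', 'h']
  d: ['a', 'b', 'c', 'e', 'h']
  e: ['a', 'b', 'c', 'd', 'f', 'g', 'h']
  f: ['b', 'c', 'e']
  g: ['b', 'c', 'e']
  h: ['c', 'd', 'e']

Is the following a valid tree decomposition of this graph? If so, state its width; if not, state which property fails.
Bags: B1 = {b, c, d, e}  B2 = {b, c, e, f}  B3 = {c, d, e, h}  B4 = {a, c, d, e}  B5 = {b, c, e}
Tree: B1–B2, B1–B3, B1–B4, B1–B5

No — vertex g appears in no bag.

A tree decomposition must satisfy three properties: every vertex lies in some bag; for every edge, both endpoints lie together in some bag; and for every vertex, the bags containing it form a connected subtree. Here vertex g appears in no bag, so the decomposition is invalid.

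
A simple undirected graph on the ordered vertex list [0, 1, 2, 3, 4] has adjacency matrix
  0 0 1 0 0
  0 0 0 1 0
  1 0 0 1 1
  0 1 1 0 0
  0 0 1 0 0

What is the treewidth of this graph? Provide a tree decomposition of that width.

The largest bag has 2 vertices, giving width 1; this decomposition certifies tw(G) ≤ 1. Since G has at least one edge (e.g. 2–4), it is not an edgeless graph, so tw(G) ≥ 1. The upper and lower bounds meet at 1, so that is the treewidth.

Treewidth 1.
One such decomposition:
Bags: B1 = {2, 4}  B2 = {0, 2}  B3 = {2, 3}  B4 = {1, 3}
Tree: B1–B2, B1–B3, B3–B4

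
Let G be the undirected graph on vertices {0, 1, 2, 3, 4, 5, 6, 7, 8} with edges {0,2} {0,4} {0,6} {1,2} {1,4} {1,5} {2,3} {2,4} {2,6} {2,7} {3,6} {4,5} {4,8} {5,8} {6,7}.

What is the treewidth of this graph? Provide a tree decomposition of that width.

Every bag has size at most 3, so the width is 3 − 1 = 2 and tw(G) ≤ 2. For the lower bound, the 3 vertices {4, 5, 8} are pairwise adjacent, and any tree decomposition puts a clique entirely inside one bag — forcing width ≥ 2. Therefore the treewidth is 2.

Treewidth 2.
Bags: B1 = {1, 2, 4}  B2 = {0, 2, 4}  B3 = {0, 2, 6}  B4 = {1, 4, 5}  B5 = {2, 3, 6}  B6 = {4, 5, 8}  B7 = {2, 6, 7}
Tree: B1–B2, B2–B3, B1–B4, B3–B5, B4–B6, B3–B7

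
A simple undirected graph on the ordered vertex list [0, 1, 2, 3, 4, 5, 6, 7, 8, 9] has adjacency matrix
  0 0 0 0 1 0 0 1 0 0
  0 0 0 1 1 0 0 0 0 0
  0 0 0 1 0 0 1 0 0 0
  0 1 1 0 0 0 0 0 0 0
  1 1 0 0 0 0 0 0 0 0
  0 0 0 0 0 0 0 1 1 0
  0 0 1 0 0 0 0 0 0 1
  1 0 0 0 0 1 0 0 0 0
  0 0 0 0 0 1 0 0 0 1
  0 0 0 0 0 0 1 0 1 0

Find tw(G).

A width-2 tree decomposition is:
Bags: B1 = {2, 6, 9}  B2 = {2, 8, 9}  B3 = {2, 5, 8}  B4 = {2, 5, 7}  B5 = {0, 2, 7}  B6 = {0, 2, 4}  B7 = {1, 2, 4}  B8 = {1, 2, 3}
Tree: B1–B2, B2–B3, B3–B4, B4–B5, B5–B6, B6–B7, B7–B8
Each bag holds 3 vertices, so the decomposition has width 2, which upper-bounds the treewidth. The edges 2–6–9–8–5–7–0–4–1–3–2 form a cycle, so G is not a tree and its treewidth is at least 2. Combining the bounds, tw(G) = 2.

2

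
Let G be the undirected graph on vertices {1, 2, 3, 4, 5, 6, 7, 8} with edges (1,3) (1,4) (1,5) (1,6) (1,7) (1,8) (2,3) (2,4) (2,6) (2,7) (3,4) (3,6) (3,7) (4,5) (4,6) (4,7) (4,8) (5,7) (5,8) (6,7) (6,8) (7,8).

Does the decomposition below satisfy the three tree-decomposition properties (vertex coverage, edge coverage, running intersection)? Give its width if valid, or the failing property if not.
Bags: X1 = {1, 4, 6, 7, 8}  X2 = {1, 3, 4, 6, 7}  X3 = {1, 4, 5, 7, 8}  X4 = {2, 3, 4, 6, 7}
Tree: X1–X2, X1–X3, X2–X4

Yes; width 4.

Checking the three conditions: (i) the bags cover all of {1, 2, 3, 4, 5, 6, 7, 8}; (ii) for each edge, some bag contains both endpoints; (iii) the bags containing any fixed vertex form a subtree. All hold, so the decomposition is valid with width 5 − 1 = 4.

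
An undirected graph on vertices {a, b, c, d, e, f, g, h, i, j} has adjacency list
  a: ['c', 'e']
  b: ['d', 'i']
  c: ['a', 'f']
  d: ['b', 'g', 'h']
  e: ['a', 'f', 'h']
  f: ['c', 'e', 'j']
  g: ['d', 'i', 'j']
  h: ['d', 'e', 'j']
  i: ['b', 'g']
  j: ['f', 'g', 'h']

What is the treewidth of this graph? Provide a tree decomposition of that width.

Treewidth 2.
Bags: B1 = {b, g, i}  B2 = {b, d, g}  B3 = {d, g, j}  B4 = {d, h, j}  B5 = {f, h, j}  B6 = {e, f, h}  B7 = {c, e, f}  B8 = {a, c, e}
Tree: B1–B2, B2–B3, B3–B4, B4–B5, B5–B6, B6–B7, B7–B8

Every bag has size at most 3, so the width is 3 − 1 = 2 and tw(G) ≤ 2. For the lower bound, G contains the cycle i–b–d–g–i, so G is not a forest; only forests have treewidth ≤ 1, hence tw(G) ≥ 2. Hence tw(G) = 2 exactly.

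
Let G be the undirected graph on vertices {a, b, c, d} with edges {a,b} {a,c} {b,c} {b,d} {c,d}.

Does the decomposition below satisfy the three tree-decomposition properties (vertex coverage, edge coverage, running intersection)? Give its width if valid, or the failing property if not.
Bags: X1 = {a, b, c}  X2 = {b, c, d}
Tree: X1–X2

Every vertex of G appears in some bag (union = {a, b, c, d}); every edge is covered by a bag; and for each vertex v the set of bags containing v is connected in the bag tree. The decomposition is therefore valid. The largest bag has 3 vertices, so the width is 2.

Yes; width 2.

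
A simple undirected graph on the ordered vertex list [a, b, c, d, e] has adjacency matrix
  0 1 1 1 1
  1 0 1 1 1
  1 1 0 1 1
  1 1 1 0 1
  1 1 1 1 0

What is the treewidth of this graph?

4

A width-4 tree decomposition is:
Bags: B1 = {a, b, c, d, e}
Tree: (single bag)
A single bag containing all 5 vertices is trivially a valid decomposition of width 4. On the other hand G contains the 5-clique {a, b, c, d, e}. A clique must lie in a single bag of any decomposition, so no decomposition can have width below 4. Hence tw(G) = 4 exactly.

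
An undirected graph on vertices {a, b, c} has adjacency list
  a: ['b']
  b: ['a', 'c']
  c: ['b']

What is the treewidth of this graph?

1

A width-1 tree decomposition is:
Bags: B1 = {b, c}  B2 = {a, b}
Tree: B1–B2
Every bag has size at most 2, so the width is 2 − 1 = 1 and tw(G) ≤ 1. Any graph with an edge has treewidth ≥ 1, and G has the edge b–c. Hence tw(G) = 1 exactly.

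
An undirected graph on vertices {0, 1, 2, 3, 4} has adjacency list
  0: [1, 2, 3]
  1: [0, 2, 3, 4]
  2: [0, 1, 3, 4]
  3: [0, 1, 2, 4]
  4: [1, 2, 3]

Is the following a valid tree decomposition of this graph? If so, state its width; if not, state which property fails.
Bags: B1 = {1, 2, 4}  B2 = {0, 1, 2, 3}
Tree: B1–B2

A tree decomposition must satisfy three properties: every vertex lies in some bag; for every edge, both endpoints lie together in some bag; and for every vertex, the bags containing it form a connected subtree. Here edge (3,4) lies in no bag, so the decomposition is invalid.

No — edge (3,4) lies in no bag.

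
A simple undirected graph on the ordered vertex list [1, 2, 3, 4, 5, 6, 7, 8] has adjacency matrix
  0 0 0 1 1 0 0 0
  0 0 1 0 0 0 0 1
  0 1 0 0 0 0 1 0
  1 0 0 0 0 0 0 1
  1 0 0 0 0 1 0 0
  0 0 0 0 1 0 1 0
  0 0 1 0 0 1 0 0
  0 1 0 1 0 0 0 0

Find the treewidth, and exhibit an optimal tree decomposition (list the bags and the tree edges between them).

Treewidth 2.
One such decomposition:
Bags: B1 = {3, 6, 7}  B2 = {3, 5, 6}  B3 = {1, 3, 5}  B4 = {1, 3, 4}  B5 = {3, 4, 8}  B6 = {2, 3, 8}
Tree: B1–B2, B2–B3, B3–B4, B4–B5, B5–B6

The largest bag has 3 vertices, giving width 2; this decomposition certifies tw(G) ≤ 2. The edges 3–7–6–5–1–4–8–2–3 form a cycle, so G is not a tree and its treewidth is at least 2. Combining the bounds, tw(G) = 2.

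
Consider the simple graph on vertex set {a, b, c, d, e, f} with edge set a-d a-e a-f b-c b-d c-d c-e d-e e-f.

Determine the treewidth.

A width-2 tree decomposition is:
Bags: B1 = {c, d, e}  B2 = {b, c, d}  B3 = {a, d, e}  B4 = {a, e, f}
Tree: B1–B2, B1–B3, B3–B4
Every bag has size at most 3, so the width is 3 − 1 = 2 and tw(G) ≤ 2. Conversely, {c, d, e} is a clique of size 3, and the vertices of any clique must share a bag in every tree decomposition; so some bag has ≥ 3 vertices and tw(G) ≥ 2. Combining the bounds, tw(G) = 2.

2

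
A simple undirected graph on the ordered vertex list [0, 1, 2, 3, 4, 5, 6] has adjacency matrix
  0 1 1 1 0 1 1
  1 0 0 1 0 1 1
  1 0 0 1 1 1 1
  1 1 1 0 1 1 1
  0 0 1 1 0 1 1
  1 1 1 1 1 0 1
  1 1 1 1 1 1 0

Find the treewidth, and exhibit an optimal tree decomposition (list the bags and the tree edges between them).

The largest bag has 5 vertices, giving width 4; this decomposition certifies tw(G) ≤ 4. On the other hand G contains the 5-clique {0, 1, 3, 5, 6}. A clique must lie in a single bag of any decomposition, so no decomposition can have width below 4. The upper and lower bounds meet at 4, so that is the treewidth.

Treewidth 4.
One optimal decomposition is:
Bags: B1 = {0, 2, 3, 5, 6}  B2 = {0, 1, 3, 5, 6}  B3 = {2, 3, 4, 5, 6}
Tree: B1–B2, B1–B3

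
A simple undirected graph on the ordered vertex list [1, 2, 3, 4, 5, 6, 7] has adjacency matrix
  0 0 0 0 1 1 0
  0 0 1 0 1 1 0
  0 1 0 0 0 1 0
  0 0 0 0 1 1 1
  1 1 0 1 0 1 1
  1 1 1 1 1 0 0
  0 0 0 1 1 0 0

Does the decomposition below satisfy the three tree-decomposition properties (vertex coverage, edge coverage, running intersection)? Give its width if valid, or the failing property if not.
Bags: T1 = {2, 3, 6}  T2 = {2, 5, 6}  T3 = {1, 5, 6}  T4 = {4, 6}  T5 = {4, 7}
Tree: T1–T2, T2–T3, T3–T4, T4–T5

A tree decomposition must satisfy three properties: every vertex lies in some bag; for every edge, both endpoints lie together in some bag; and for every vertex, the bags containing it form a connected subtree. Here edge (5,4) lies in no bag, so the decomposition is invalid.

No — edge (5,4) lies in no bag.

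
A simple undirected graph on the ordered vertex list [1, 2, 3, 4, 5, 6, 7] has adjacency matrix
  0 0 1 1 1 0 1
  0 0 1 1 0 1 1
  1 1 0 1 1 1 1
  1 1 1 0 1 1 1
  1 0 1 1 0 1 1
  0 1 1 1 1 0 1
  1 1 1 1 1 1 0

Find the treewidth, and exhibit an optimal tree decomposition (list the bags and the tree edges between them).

Every bag has size at most 5, so the width is 5 − 1 = 4 and tw(G) ≤ 4. Conversely, {2, 3, 4, 6, 7} is a clique of size 5, and the vertices of any clique must share a bag in every tree decomposition; so some bag has ≥ 5 vertices and tw(G) ≥ 4. Therefore the treewidth is 4.

Treewidth 4.
One optimal decomposition is:
Bags: B1 = {3, 4, 5, 6, 7}  B2 = {2, 3, 4, 6, 7}  B3 = {1, 3, 4, 5, 7}
Tree: B1–B2, B1–B3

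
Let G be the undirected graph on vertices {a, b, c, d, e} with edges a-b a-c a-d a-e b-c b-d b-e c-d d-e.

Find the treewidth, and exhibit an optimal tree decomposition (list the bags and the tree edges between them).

Every bag has size at most 4, so the width is 4 − 1 = 3 and tw(G) ≤ 3. Conversely, {a, b, d, e} is a clique of size 4, and the vertices of any clique must share a bag in every tree decomposition; so some bag has ≥ 4 vertices and tw(G) ≥ 3. Therefore the treewidth is 3.

Treewidth 3.
One such decomposition:
Bags: B1 = {a, b, d, e}  B2 = {a, b, c, d}
Tree: B1–B2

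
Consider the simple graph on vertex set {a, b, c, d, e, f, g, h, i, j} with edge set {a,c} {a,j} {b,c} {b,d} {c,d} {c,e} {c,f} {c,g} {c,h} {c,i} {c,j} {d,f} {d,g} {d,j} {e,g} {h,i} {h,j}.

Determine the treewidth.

2

A width-2 tree decomposition is:
Bags: B1 = {c, d, j}  B2 = {c, d, g}  B3 = {a, c, j}  B4 = {b, c, d}  B5 = {c, h, j}  B6 = {c, e, g}  B7 = {c, d, f}  B8 = {c, h, i}
Tree: B1–B2, B1–B3, B2–B4, B3–B5, B2–B6, B4–B7, B5–B8
Each bag holds 3 vertices, so the decomposition has width 2, which upper-bounds the treewidth. For the lower bound, the 3 vertices {c, d, g} are pairwise adjacent, and any tree decomposition puts a clique entirely inside one bag — forcing width ≥ 2. Combining the bounds, tw(G) = 2.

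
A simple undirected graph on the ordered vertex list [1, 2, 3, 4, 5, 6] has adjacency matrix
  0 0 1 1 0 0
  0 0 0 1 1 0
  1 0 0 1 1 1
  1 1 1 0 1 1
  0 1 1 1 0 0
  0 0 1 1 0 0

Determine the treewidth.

A width-2 tree decomposition is:
Bags: B1 = {3, 4, 5}  B2 = {2, 4, 5}  B3 = {3, 4, 6}  B4 = {1, 3, 4}
Tree: B1–B2, B1–B3, B1–B4
Every bag has size at most 3, so the width is 3 − 1 = 2 and tw(G) ≤ 2. Conversely, {2, 4, 5} is a clique of size 3, and the vertices of any clique must share a bag in every tree decomposition; so some bag has ≥ 3 vertices and tw(G) ≥ 2. Hence tw(G) = 2 exactly.

2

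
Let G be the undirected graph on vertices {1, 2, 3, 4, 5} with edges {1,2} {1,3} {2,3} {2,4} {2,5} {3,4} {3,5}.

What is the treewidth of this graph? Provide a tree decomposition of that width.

Treewidth 2.
Bags: B1 = {2, 3, 5}  B2 = {2, 3, 4}  B3 = {1, 2, 3}
Tree: B1–B2, B1–B3

Every bag has size at most 3, so the width is 3 − 1 = 2 and tw(G) ≤ 2. For the lower bound, the 3 vertices {1, 2, 3} are pairwise adjacent, and any tree decomposition puts a clique entirely inside one bag — forcing width ≥ 2. Combining the bounds, tw(G) = 2.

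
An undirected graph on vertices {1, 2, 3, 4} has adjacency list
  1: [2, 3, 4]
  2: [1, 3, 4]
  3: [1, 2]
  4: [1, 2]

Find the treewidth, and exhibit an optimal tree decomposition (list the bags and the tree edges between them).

Treewidth 2.
One optimal decomposition is:
Bags: B1 = {1, 2, 3}  B2 = {1, 2, 4}
Tree: B1–B2

Each bag holds 3 vertices, so the decomposition has width 2, which upper-bounds the treewidth. For the lower bound, the 3 vertices {1, 2, 3} are pairwise adjacent, and any tree decomposition puts a clique entirely inside one bag — forcing width ≥ 2. Hence tw(G) = 2 exactly.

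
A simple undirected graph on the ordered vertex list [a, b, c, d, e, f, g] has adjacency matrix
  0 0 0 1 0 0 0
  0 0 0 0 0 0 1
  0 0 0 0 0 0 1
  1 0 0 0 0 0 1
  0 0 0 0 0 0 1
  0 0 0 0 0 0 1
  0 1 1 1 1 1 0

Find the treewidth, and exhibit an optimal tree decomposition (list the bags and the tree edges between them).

Treewidth 1.
Bags: B1 = {c, g}  B2 = {e, g}  B3 = {f, g}  B4 = {b, g}  B5 = {d, g}  B6 = {a, d}
Tree: B1–B2, B1–B3, B1–B4, B3–B5, B5–B6

Every bag has size at most 2, so the width is 2 − 1 = 1 and tw(G) ≤ 1. Since G has at least one edge (e.g. c–g), it is not an edgeless graph, so tw(G) ≥ 1. Hence tw(G) = 1 exactly.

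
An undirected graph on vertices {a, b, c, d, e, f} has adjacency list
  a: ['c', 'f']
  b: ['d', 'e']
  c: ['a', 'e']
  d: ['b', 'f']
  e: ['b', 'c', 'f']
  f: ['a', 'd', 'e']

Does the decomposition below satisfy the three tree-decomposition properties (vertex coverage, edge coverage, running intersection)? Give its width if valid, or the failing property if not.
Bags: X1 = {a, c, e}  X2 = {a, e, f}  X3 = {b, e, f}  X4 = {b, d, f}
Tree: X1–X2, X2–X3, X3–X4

Vertex coverage: the bags together contain {a, b, c, d, e, f}, the full vertex set. Edge coverage: each edge of G has both endpoints in at least one bag. Running intersection: for every vertex, the bags containing it form a connected subtree. All three properties hold, so this is a valid tree decomposition of width max|bag| − 1 = 2, and hence tw(G) ≤ 2.

Yes; width 2.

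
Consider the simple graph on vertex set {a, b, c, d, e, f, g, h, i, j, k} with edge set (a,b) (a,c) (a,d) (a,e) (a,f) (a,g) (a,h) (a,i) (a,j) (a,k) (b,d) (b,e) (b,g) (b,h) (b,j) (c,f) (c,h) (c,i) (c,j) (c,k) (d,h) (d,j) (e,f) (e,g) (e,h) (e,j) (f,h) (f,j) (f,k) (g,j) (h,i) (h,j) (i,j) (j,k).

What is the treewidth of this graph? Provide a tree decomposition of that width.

Treewidth 4.
Bags: B1 = {a, c, f, h, j}  B2 = {a, e, f, h, j}  B3 = {a, b, e, h, j}  B4 = {a, b, d, h, j}  B5 = {a, c, f, j, k}  B6 = {a, c, h, i, j}  B7 = {a, b, e, g, j}
Tree: B1–B2, B2–B3, B3–B4, B1–B5, B1–B6, B3–B7

Each bag holds 5 vertices, so the decomposition has width 4, which upper-bounds the treewidth. For the lower bound, the 5 vertices {a, b, e, g, j} are pairwise adjacent, and any tree decomposition puts a clique entirely inside one bag — forcing width ≥ 4. Hence tw(G) = 4 exactly.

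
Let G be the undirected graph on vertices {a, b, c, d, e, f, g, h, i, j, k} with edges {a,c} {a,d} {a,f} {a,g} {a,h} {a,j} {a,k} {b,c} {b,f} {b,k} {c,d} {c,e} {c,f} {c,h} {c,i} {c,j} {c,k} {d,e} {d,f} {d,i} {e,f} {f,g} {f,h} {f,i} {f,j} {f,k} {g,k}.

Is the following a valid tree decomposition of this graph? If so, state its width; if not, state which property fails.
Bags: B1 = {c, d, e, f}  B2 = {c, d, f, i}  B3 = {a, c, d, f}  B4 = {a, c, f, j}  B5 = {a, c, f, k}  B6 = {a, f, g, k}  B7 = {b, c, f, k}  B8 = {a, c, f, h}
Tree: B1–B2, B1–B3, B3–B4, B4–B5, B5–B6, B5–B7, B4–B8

Every vertex of G appears in some bag (union = {a, b, c, d, e, f, g, h, i, j, k}); every edge is covered by a bag; and for each vertex v the set of bags containing v is connected in the bag tree. The decomposition is therefore valid. The largest bag has 4 vertices, so the width is 3.

Yes; width 3.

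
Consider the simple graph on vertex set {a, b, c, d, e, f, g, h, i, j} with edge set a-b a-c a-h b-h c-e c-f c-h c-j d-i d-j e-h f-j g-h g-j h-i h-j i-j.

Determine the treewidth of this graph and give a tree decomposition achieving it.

Treewidth 2.
Bags: B1 = {a, c, h}  B2 = {c, h, j}  B3 = {c, e, h}  B4 = {c, f, j}  B5 = {h, i, j}  B6 = {d, i, j}  B7 = {g, h, j}  B8 = {a, b, h}
Tree: B1–B2, B2–B3, B2–B4, B2–B5, B5–B6, B2–B7, B1–B8

The largest bag has 3 vertices, giving width 2; this decomposition certifies tw(G) ≤ 2. For the lower bound, the 3 vertices {d, i, j} are pairwise adjacent, and any tree decomposition puts a clique entirely inside one bag — forcing width ≥ 2. The upper and lower bounds meet at 2, so that is the treewidth.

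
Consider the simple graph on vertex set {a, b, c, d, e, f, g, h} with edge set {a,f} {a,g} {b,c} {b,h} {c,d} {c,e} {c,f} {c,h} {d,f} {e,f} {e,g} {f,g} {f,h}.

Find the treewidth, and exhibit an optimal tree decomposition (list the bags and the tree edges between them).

Treewidth 2.
One such decomposition:
Bags: B1 = {c, e, f}  B2 = {e, f, g}  B3 = {a, f, g}  B4 = {c, f, h}  B5 = {b, c, h}  B6 = {c, d, f}
Tree: B1–B2, B2–B3, B1–B4, B4–B5, B4–B6

Each bag holds 3 vertices, so the decomposition has width 2, which upper-bounds the treewidth. For the lower bound, the 3 vertices {e, f, g} are pairwise adjacent, and any tree decomposition puts a clique entirely inside one bag — forcing width ≥ 2. Combining the bounds, tw(G) = 2.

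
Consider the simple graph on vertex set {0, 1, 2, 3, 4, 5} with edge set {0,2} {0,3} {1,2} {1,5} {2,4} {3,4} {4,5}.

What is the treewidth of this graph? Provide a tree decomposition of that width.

Every bag has size at most 3, so the width is 3 − 1 = 2 and tw(G) ≤ 2. For the lower bound, G contains the cycle 5–1–2–4–5, so G is not a forest; only forests have treewidth ≤ 1, hence tw(G) ≥ 2. Hence tw(G) = 2 exactly.

Treewidth 2.
One such decomposition:
Bags: B1 = {1, 4, 5}  B2 = {1, 2, 4}  B3 = {2, 3, 4}  B4 = {0, 2, 3}
Tree: B1–B2, B2–B3, B3–B4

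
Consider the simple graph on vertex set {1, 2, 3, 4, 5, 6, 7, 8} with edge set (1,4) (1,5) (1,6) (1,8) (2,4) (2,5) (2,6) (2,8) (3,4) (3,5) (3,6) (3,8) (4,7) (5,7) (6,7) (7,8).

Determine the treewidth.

4

A width-4 tree decomposition is:
Bags: B1 = {1, 4, 5, 6, 8}  B2 = {2, 4, 5, 6, 8}  B3 = {3, 4, 5, 6, 8}  B4 = {4, 5, 6, 7, 8}
Tree: B1–B2, B2–B3, B3–B4
The largest bag has 5 vertices, giving width 4; this decomposition certifies tw(G) ≤ 4. For the lower bound: the 5 vertex sets {1,5}, {2,6}, {3,8}, {4}, {7} are disjoint, each induces a connected subgraph, and every pair is joined by at least one edge of G. Contracting each set to a single vertex therefore yields K_{5} as a minor, and since treewidth is minor-monotone, tw(G) ≥ tw(K_{5}) = 4. Combining the bounds, tw(G) = 4.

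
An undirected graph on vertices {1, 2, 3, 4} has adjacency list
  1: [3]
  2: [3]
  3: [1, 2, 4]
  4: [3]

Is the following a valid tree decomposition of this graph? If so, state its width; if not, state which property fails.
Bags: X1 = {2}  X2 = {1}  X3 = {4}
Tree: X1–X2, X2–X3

A tree decomposition must satisfy three properties: every vertex lies in some bag; for every edge, both endpoints lie together in some bag; and for every vertex, the bags containing it form a connected subtree. Here vertex 3 appears in no bag, so the decomposition is invalid.

No — vertex 3 appears in no bag.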